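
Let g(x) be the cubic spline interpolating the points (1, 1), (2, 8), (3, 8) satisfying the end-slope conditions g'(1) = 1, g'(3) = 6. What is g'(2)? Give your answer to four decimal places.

3.5000

Put M_i = g'' at the i-th knot. Here h = (1, 1) and Δ = (7, 0), so the interior equations h_(i-1)·M_(i-1) + 2(h_(i-1)+h_i)·M_i + h_i·M_(i+1) = 6(Δ_i − Δ_(i-1)) read
  1·M_0 + 4·M_1 + 1·M_2 = 6(Δ_1 - Δ_0) = -42
Clamped end conditions give two more equations: 2h_0·M_0 + h_0·M_1 = 6(Δ_0 - g'(1)) = 36 and h_1·M_1 + 2h_1·M_2 = 6(g'(3) - Δ_1) = 36.
Solving: M_0 = 31, M_1 = -26, M_2 = 31.
On [2, 3], g'(x) = b_1 + 2c_1·(x - 2) + 3d_1·(x - 2)² with b_1 = Δ_1 - h_1(2M_1 + M_2)/6 = 7/2, c_1 = M_1/2 = -13, d_1 = (M_2 - M_1)/(6h_1) = 19/2. So g'(2) = 7/2.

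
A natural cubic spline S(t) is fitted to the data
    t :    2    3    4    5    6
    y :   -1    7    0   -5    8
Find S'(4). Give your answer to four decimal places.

-10.1250

Write m_i for S''(x_i). With h_i = 1, 1, 1, 1 and divided differences Δ_i = 8, -7, -5, 13, the continuity of S' gives the tridiagonal system
  1·m_0 + 4·m_1 + 1·m_2 = 6(Δ_1 - Δ_0) = -90
  1·m_1 + 4·m_2 + 1·m_3 = 6(Δ_2 - Δ_1) = 12
  1·m_2 + 4·m_3 + 1·m_4 = 6(Δ_3 - Δ_2) = 108
Natural end conditions: m_0 = m_4 = 0.
Solving the tridiagonal system: m_0 = 0, m_1 = -645/28, m_2 = 15/7, m_3 = 741/28, m_4 = 0.
On [4, 5], S'(t) = b_2 + 2c_2·(t - 4) + 3d_2·(t - 4)² with b_2 = Δ_2 - h_2(2m_2 + m_3)/6 = -81/8, c_2 = m_2/2 = 15/14, d_2 = (m_3 - m_2)/(6h_2) = 227/56. So S'(4) = -81/8.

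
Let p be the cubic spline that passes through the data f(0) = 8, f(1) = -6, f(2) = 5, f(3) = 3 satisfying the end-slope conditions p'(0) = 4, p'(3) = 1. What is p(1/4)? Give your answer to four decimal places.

Put M_i = p'' at the i-th knot. Here h = (1, 1, 1) and Δ = (-14, 11, -2), so the interior equations h_(i-1)·M_(i-1) + 2(h_(i-1)+h_i)·M_i + h_i·M_(i+1) = 6(Δ_i − Δ_(i-1)) read
  1·M_0 + 4·M_1 + 1·M_2 = 6(Δ_1 - Δ_0) = 150
  1·M_1 + 4·M_2 + 1·M_3 = 6(Δ_2 - Δ_1) = -78
Clamped end conditions give two more equations: 2h_0·M_0 + h_0·M_1 = 6(Δ_0 - p'(0)) = -108 and h_2·M_2 + 2h_2·M_3 = 6(p'(3) - Δ_2) = 18.
Solving the tridiagonal system: M_0 = -448/5, M_1 = 356/5, M_2 = -226/5, M_3 = 158/5.
On [0, 1], p(x) = 8 + 4·x - 224/5·x² + 134/5·x³.
With x = 1/4: p(1/4) = 1059/160.

6.6188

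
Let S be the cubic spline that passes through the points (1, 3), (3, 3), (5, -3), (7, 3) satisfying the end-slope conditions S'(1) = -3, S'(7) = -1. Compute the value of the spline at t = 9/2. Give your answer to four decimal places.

-2.4063

Let M_i = S''(x_i). Step sizes h_i = 2, 2, 2; slopes of the chords Δ_i = (y_(i+1) - y_i)/h_i = 0, -3, 3.
  2·M_0 + 8·M_1 + 2·M_2 = 6(Δ_1 - Δ_0) = -18
  2·M_1 + 8·M_2 + 2·M_3 = 6(Δ_2 - Δ_1) = 36
Clamped end conditions give two more equations: 2h_0·M_0 + h_0·M_1 = 6(Δ_0 - S'(1)) = 18 and h_2·M_2 + 2h_2·M_3 = 6(S'(7) - Δ_2) = -24.
Forward elimination and back-substitution give M_0 = 23/3, M_1 = -19/3, M_2 = 26/3, M_3 = -31/3.
On [3, 5], S(t) = 3 - 5/3·(t - 3) - 19/6·(t - 3)² + 5/4·(t - 3)³.
With (t - 3) = 3/2: S(9/2) = -77/32.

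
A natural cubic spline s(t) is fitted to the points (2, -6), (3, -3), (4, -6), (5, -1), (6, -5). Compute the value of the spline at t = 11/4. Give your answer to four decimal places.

-2.9824

Write M_i for s''(x_i). With h_i = 1, 1, 1, 1 and divided differences Δ_i = 3, -3, 5, -4, the continuity of s' gives the tridiagonal system
  1·M_0 + 4·M_1 + 1·M_2 = 6(Δ_1 - Δ_0) = -36
  1·M_1 + 4·M_2 + 1·M_3 = 6(Δ_2 - Δ_1) = 48
  1·M_2 + 4·M_3 + 1·M_4 = 6(Δ_3 - Δ_2) = -54
Natural end conditions: M_0 = M_4 = 0.
Solving the tridiagonal system: M_0 = 0, M_1 = -393/28, M_2 = 141/7, M_3 = -519/28, M_4 = 0.
On [2, 3], s(t) = -6 + 299/56·(t - 2) + 0·(t - 2)² - 131/56·(t - 2)³.
With (t - 2) = 3/4: s(11/4) = -1527/512.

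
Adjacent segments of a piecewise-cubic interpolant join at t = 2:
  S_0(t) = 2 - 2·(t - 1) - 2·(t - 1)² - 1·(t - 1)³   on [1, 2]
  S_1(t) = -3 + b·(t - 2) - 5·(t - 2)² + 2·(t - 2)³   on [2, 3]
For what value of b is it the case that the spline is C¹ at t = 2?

S_0'(t) = -2 - 4·(t - 1) - 3·(t - 1)², so S_0'(2) = -9. On the right, S_1'(2) = b, so b = -9.

-9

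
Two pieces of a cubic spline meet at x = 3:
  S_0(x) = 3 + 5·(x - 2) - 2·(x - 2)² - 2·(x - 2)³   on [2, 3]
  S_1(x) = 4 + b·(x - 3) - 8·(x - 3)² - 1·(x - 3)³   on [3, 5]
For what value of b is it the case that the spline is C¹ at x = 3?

-5

S_0'(x) = 5 - 4·(x - 2) - 6·(x - 2)², so S_0'(3) = -5. On the right, S_1'(3) = b, so b = -5.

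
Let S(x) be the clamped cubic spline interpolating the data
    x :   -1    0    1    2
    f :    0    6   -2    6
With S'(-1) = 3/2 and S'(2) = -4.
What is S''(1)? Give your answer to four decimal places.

With σ_i denoting the second derivative at x_i, h_i = 1, 1, 1, and Δ_i = (y_(i+1) − y_i)/h_i = 6, -8, 8:
  1·σ_0 + 4·σ_1 + 1·σ_2 = 6(Δ_1 - Δ_0) = -84
  1·σ_1 + 4·σ_2 + 1·σ_3 = 6(Δ_2 - Δ_1) = 96
Clamped end conditions give two more equations: 2h_0·σ_0 + h_0·σ_1 = 6(Δ_0 - S'(-1)) = 27 and h_2·σ_2 + 2h_2·σ_3 = 6(S'(2) - Δ_2) = -72.
Forward elimination and back-substitution give σ_0 = 518/15, σ_1 = -631/15, σ_2 = 746/15, σ_3 = -913/15.

49.7333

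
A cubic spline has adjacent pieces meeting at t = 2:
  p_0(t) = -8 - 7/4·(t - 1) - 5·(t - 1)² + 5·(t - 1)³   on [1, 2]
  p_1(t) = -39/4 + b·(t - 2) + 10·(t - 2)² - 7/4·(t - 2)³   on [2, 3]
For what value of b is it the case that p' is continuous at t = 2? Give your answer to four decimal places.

3.2500

p_0'(t) = -7/4 - 10·(t - 1) + 15·(t - 1)², so p_0'(2) = 13/4. On the right, p_1'(2) = b, so b = 13/4.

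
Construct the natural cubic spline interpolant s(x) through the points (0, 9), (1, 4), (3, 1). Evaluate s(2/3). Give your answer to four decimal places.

5.4506

With m_i denoting the second derivative at x_i, h_i = 1, 2, and Δ_i = (y_(i+1) − y_i)/h_i = -5, -3/2:
  1·m_0 + 6·m_1 + 2·m_2 = 6(Δ_1 - Δ_0) = 21
Natural end conditions: m_0 = m_2 = 0.
Forward elimination and back-substitution give m_0 = 0, m_1 = 7/2, m_2 = 0.
On [0, 1], s(x) = 9 - 67/12·x + 0·x² + 7/12·x³.
With x = 2/3: s(2/3) = 883/162.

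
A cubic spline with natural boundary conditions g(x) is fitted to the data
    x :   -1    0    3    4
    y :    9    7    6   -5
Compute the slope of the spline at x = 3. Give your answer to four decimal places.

Write σ_i for g''(x_i). With h_i = 1, 3, 1 and divided differences Δ_i = -2, -1/3, -11, the continuity of g' gives the tridiagonal system
  1·σ_0 + 8·σ_1 + 3·σ_2 = 6(Δ_1 - Δ_0) = 10
  3·σ_1 + 8·σ_2 + 1·σ_3 = 6(Δ_2 - Δ_1) = -64
Natural end conditions: σ_0 = σ_3 = 0.
Forward elimination and back-substitution give σ_0 = 0, σ_1 = 272/55, σ_2 = -542/55, σ_3 = 0.
On [3, 4], g'(x) = b_2 + 2c_2·(x - 3) + 3d_2·(x - 3)² with b_2 = Δ_2 - h_2(2σ_2 + σ_3)/6 = -1273/165, c_2 = σ_2/2 = -271/55, d_2 = (σ_3 - σ_2)/(6h_2) = 271/165. So g'(3) = -1273/165.

-7.7152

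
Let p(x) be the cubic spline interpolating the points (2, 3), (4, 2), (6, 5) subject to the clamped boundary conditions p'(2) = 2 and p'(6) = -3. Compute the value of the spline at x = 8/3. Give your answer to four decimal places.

Let M_i = p''(x_i). Step sizes h_i = 2, 2; slopes of the chords Δ_i = (y_(i+1) - y_i)/h_i = -1/2, 3/2.
  2·M_0 + 8·M_1 + 2·M_2 = 6(Δ_1 - Δ_0) = 12
Clamped end conditions give two more equations: 2h_0·M_0 + h_0·M_1 = 6(Δ_0 - p'(2)) = -15 and h_1·M_1 + 2h_1·M_2 = 6(p'(6) - Δ_1) = -27.
Hence M_0 = -13/2, M_1 = 11/2, M_2 = -19/2.
On [2, 4], p(x) = 3 + 2·(x - 2) - 13/4·(x - 2)² + 1·(x - 2)³.
With (x - 2) = 2/3: p(8/3) = 86/27.

3.1852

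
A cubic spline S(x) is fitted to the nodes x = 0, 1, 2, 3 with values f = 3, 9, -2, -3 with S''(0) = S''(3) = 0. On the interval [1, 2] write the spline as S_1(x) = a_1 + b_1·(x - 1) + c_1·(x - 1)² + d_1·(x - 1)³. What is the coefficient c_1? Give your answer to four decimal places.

Let σ_i = S''(x_i). Step sizes h_i = 1, 1, 1; slopes of the chords Δ_i = (y_(i+1) - y_i)/h_i = 6, -11, -1.
  1·σ_0 + 4·σ_1 + 1·σ_2 = 6(Δ_1 - Δ_0) = -102
  1·σ_1 + 4·σ_2 + 1·σ_3 = 6(Δ_2 - Δ_1) = 60
Natural end conditions: σ_0 = σ_3 = 0.
Solving the tridiagonal system: σ_0 = 0, σ_1 = -156/5, σ_2 = 114/5, σ_3 = 0.
On [1, 2], with S_1(x) = a_1 + b_1·(x - 1) + c_1·(x - 1)² + d_1·(x - 1)³: c_1 = σ_1/2 = -78/5, d_1 = (σ_2 - σ_1)/(6h_1) = 9, b_1 = Δ_1 - h_1(2σ_1 + σ_2)/6 = -22/5.

-15.6000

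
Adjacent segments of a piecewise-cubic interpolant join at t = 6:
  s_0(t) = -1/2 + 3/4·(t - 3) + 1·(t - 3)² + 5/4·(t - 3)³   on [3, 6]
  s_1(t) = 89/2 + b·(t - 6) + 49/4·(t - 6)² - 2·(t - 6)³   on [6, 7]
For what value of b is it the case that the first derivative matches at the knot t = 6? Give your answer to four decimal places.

40.5000

s_0'(t) = 3/4 + 2·(t - 3) + 15/4·(t - 3)², so s_0'(6) = 81/2. On the right, s_1'(6) = b, so b = 81/2.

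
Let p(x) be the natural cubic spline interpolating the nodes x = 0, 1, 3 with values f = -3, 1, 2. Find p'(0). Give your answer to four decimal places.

Let σ_i = p''(x_i). Step sizes h_i = 1, 2; slopes of the chords Δ_i = (y_(i+1) - y_i)/h_i = 4, 1/2.
  1·σ_0 + 6·σ_1 + 2·σ_2 = 6(Δ_1 - Δ_0) = -21
Natural end conditions: σ_0 = σ_2 = 0.
Forward elimination and back-substitution give σ_0 = 0, σ_1 = -7/2, σ_2 = 0.
On [0, 1], p'(x) = b_0 + 2c_0·x + 3d_0·x² with b_0 = Δ_0 - h_0(2σ_0 + σ_1)/6 = 55/12, c_0 = σ_0/2 = 0, d_0 = (σ_1 - σ_0)/(6h_0) = -7/12. So p'(0) = 55/12.

4.5833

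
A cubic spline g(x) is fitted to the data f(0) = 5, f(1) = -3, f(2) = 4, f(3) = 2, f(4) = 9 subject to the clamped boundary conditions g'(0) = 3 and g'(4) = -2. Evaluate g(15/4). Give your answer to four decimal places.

8.3457

Put σ_i = g'' at the i-th knot. Here h = (1, 1, 1, 1) and Δ = (-8, 7, -2, 7), so the interior equations h_(i-1)·σ_(i-1) + 2(h_(i-1)+h_i)·σ_i + h_i·σ_(i+1) = 6(Δ_i − Δ_(i-1)) read
  1·σ_0 + 4·σ_1 + 1·σ_2 = 6(Δ_1 - Δ_0) = 90
  1·σ_1 + 4·σ_2 + 1·σ_3 = 6(Δ_2 - Δ_1) = -54
  1·σ_2 + 4·σ_3 + 1·σ_4 = 6(Δ_3 - Δ_2) = 54
Clamped end conditions give two more equations: 2h_0·σ_0 + h_0·σ_1 = 6(Δ_0 - g'(0)) = -66 and h_3·σ_3 + 2h_3·σ_4 = 6(g'(4) - Δ_3) = -54.
Forward elimination and back-substitution give σ_0 = -221/4, σ_1 = 89/2, σ_2 = -131/4, σ_3 = 65/2, σ_4 = -173/4.
On [3, 4], g(x) = 2 + 27/8·(x - 3) + 65/4·(x - 3)² - 101/8·(x - 3)³.
With (x - 3) = 3/4: g(15/4) = 4273/512.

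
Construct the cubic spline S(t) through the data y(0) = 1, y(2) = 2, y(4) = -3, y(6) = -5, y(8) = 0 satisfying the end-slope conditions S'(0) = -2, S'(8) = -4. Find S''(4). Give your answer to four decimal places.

Write M_i for S''(x_i). With h_i = 2, 2, 2, 2 and divided differences Δ_i = 1/2, -5/2, -1, 5/2, the continuity of S' gives the tridiagonal system
  2·M_0 + 8·M_1 + 2·M_2 = 6(Δ_1 - Δ_0) = -18
  2·M_1 + 8·M_2 + 2·M_3 = 6(Δ_2 - Δ_1) = 9
  2·M_2 + 8·M_3 + 2·M_4 = 6(Δ_3 - Δ_2) = 21
Clamped end conditions give two more equations: 2h_0·M_0 + h_0·M_1 = 6(Δ_0 - S'(0)) = 15 and h_3·M_3 + 2h_3·M_4 = 6(S'(8) - Δ_3) = -39.
Hence M_0 = 635/112, M_1 = -215/56, M_2 = 11/16, M_3 = 313/56, M_4 = -1405/112.

0.6875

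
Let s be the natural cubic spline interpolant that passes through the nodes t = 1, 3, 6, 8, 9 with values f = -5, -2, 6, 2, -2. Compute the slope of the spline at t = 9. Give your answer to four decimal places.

-4.1614

With σ_i denoting the second derivative at x_i, h_i = 2, 3, 2, 1, and Δ_i = (y_(i+1) − y_i)/h_i = 3/2, 8/3, -2, -4:
  2·σ_0 + 10·σ_1 + 3·σ_2 = 6(Δ_1 - Δ_0) = 7
  3·σ_1 + 10·σ_2 + 2·σ_3 = 6(Δ_2 - Δ_1) = -28
  2·σ_2 + 6·σ_3 + 1·σ_4 = 6(Δ_3 - Δ_2) = -12
Natural end conditions: σ_0 = σ_4 = 0.
Hence σ_0 = 0, σ_1 = 412/253, σ_2 = -783/253, σ_3 = -245/253, σ_4 = 0.
On [8, 9], s'(t) = b_3 + 2c_3·(t - 8) + 3d_3·(t - 8)² with b_3 = Δ_3 - h_3(2σ_3 + σ_4)/6 = -2791/759, c_3 = σ_3/2 = -245/506, d_3 = (σ_4 - σ_3)/(6h_3) = 245/1518. So s'(9) = -6317/1518.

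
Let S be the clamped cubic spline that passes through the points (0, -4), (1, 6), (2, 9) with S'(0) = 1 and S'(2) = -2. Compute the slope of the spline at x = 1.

Put m_i = S'' at the i-th knot. Here h = (1, 1) and Δ = (10, 3), so the interior equations h_(i-1)·m_(i-1) + 2(h_(i-1)+h_i)·m_i + h_i·m_(i+1) = 6(Δ_i − Δ_(i-1)) read
  1·m_0 + 4·m_1 + 1·m_2 = 6(Δ_1 - Δ_0) = -42
Clamped end conditions give two more equations: 2h_0·m_0 + h_0·m_1 = 6(Δ_0 - S'(0)) = 54 and h_1·m_1 + 2h_1·m_2 = 6(S'(2) - Δ_1) = -30.
Hence m_0 = 36, m_1 = -18, m_2 = -6.
On [1, 2], S'(x) = b_1 + 2c_1·(x - 1) + 3d_1·(x - 1)² with b_1 = Δ_1 - h_1(2m_1 + m_2)/6 = 10, c_1 = m_1/2 = -9, d_1 = (m_2 - m_1)/(6h_1) = 2. So S'(1) = 10.

10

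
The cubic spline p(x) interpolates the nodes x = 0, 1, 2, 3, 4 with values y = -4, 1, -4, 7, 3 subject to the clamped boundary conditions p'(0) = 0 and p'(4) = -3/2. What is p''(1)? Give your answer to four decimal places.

Let M_i = p''(x_i). Step sizes h_i = 1, 1, 1, 1; slopes of the chords Δ_i = (y_(i+1) - y_i)/h_i = 5, -5, 11, -4.
  1·M_0 + 4·M_1 + 1·M_2 = 6(Δ_1 - Δ_0) = -60
  1·M_1 + 4·M_2 + 1·M_3 = 6(Δ_2 - Δ_1) = 96
  1·M_2 + 4·M_3 + 1·M_4 = 6(Δ_3 - Δ_2) = -90
Clamped end conditions give two more equations: 2h_0·M_0 + h_0·M_1 = 6(Δ_0 - p'(0)) = 30 and h_3·M_3 + 2h_3·M_4 = 6(p'(4) - Δ_3) = 15.
Hence M_0 = 1779/56, M_1 = -939/28, M_2 = 339/8, M_3 = -1119/28, M_4 = 1539/56.

-33.5357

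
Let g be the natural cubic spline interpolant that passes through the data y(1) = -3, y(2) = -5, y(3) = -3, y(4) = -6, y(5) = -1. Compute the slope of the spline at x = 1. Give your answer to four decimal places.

-3.5714

Let M_i = g''(x_i). Step sizes h_i = 1, 1, 1, 1; slopes of the chords Δ_i = (y_(i+1) - y_i)/h_i = -2, 2, -3, 5.
  1·M_0 + 4·M_1 + 1·M_2 = 6(Δ_1 - Δ_0) = 24
  1·M_1 + 4·M_2 + 1·M_3 = 6(Δ_2 - Δ_1) = -30
  1·M_2 + 4·M_3 + 1·M_4 = 6(Δ_3 - Δ_2) = 48
Natural end conditions: M_0 = M_4 = 0.
Hence M_0 = 0, M_1 = 66/7, M_2 = -96/7, M_3 = 108/7, M_4 = 0.
On [1, 2], g'(x) = b_0 + 2c_0·(x - 1) + 3d_0·(x - 1)² with b_0 = Δ_0 - h_0(2M_0 + M_1)/6 = -25/7, c_0 = M_0/2 = 0, d_0 = (M_1 - M_0)/(6h_0) = 11/7. So g'(1) = -25/7.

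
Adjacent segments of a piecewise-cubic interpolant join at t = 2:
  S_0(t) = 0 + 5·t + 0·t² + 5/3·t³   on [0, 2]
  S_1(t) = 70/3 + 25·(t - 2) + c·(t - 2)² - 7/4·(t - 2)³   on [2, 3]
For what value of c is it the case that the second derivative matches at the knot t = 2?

10

S_0''(t) = 0 + 10·t, so S_0''(2) = 20. On the right, S_1''(2) = 2c, so c = 10.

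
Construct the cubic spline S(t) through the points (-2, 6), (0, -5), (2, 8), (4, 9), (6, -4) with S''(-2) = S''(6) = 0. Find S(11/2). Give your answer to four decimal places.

-0.1724

Put M_i = S'' at the i-th knot. Here h = (2, 2, 2, 2) and Δ = (-11/2, 13/2, 1/2, -13/2), so the interior equations h_(i-1)·M_(i-1) + 2(h_(i-1)+h_i)·M_i + h_i·M_(i+1) = 6(Δ_i − Δ_(i-1)) read
  2·M_0 + 8·M_1 + 2·M_2 = 6(Δ_1 - Δ_0) = 72
  2·M_1 + 8·M_2 + 2·M_3 = 6(Δ_2 - Δ_1) = -36
  2·M_2 + 8·M_3 + 2·M_4 = 6(Δ_3 - Δ_2) = -42
Natural end conditions: M_0 = M_4 = 0.
Solving the tridiagonal system: M_0 = 0, M_1 = 591/56, M_2 = -87/14, M_3 = -207/56, M_4 = 0.
On [4, 6], S(t) = 9 - 113/28·(t - 4) - 207/112·(t - 4)² + 69/224·(t - 4)³.
With (t - 4) = 3/2: S(11/2) = -309/1792.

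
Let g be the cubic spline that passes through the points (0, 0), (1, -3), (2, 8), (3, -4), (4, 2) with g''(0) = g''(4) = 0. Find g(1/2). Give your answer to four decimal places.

-3.6429

Let σ_i = g''(x_i). Step sizes h_i = 1, 1, 1, 1; slopes of the chords Δ_i = (y_(i+1) - y_i)/h_i = -3, 11, -12, 6.
  1·σ_0 + 4·σ_1 + 1·σ_2 = 6(Δ_1 - Δ_0) = 84
  1·σ_1 + 4·σ_2 + 1·σ_3 = 6(Δ_2 - Δ_1) = -138
  1·σ_2 + 4·σ_3 + 1·σ_4 = 6(Δ_3 - Δ_2) = 108
Natural end conditions: σ_0 = σ_4 = 0.
Solving the tridiagonal system: σ_0 = 0, σ_1 = 240/7, σ_2 = -372/7, σ_3 = 282/7, σ_4 = 0.
On [0, 1], g(x) = 0 - 61/7·x + 0·x² + 40/7·x³.
With x = 1/2: g(1/2) = -51/14.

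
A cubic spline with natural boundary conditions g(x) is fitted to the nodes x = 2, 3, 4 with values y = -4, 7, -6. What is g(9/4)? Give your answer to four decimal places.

Let σ_i = g''(x_i). Step sizes h_i = 1, 1; slopes of the chords Δ_i = (y_(i+1) - y_i)/h_i = 11, -13.
  1·σ_0 + 4·σ_1 + 1·σ_2 = 6(Δ_1 - Δ_0) = -144
Natural end conditions: σ_0 = σ_2 = 0.
Solving: σ_0 = 0, σ_1 = -36, σ_2 = 0.
On [2, 3], g(x) = -4 + 17·(x - 2) + 0·(x - 2)² - 6·(x - 2)³.
With (x - 2) = 1/4: g(9/4) = 5/32.

0.1563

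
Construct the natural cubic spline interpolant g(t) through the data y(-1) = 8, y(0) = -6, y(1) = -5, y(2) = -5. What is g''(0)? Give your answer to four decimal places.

With m_i denoting the second derivative at x_i, h_i = 1, 1, 1, and Δ_i = (y_(i+1) − y_i)/h_i = -14, 1, 0:
  1·m_0 + 4·m_1 + 1·m_2 = 6(Δ_1 - Δ_0) = 90
  1·m_1 + 4·m_2 + 1·m_3 = 6(Δ_2 - Δ_1) = -6
Natural end conditions: m_0 = m_3 = 0.
Forward elimination and back-substitution give m_0 = 0, m_1 = 122/5, m_2 = -38/5, m_3 = 0.

24.4000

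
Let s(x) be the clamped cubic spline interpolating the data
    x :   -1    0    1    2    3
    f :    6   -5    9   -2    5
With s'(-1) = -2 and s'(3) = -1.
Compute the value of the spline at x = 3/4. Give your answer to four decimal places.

6.5497

With M_i denoting the second derivative at x_i, h_i = 1, 1, 1, 1, and Δ_i = (y_(i+1) − y_i)/h_i = -11, 14, -11, 7:
  1·M_0 + 4·M_1 + 1·M_2 = 6(Δ_1 - Δ_0) = 150
  1·M_1 + 4·M_2 + 1·M_3 = 6(Δ_2 - Δ_1) = -150
  1·M_2 + 4·M_3 + 1·M_4 = 6(Δ_3 - Δ_2) = 108
Clamped end conditions give two more equations: 2h_0·M_0 + h_0·M_1 = 6(Δ_0 - s'(-1)) = -54 and h_3·M_3 + 2h_3·M_4 = 6(s'(3) - Δ_3) = -48.
Hence M_0 = -871/14, M_1 = 493/7, M_2 = -139/2, M_3 = 403/7, M_4 = -739/14.
On [0, 1], s(x) = -5 + 59/28·x + 493/14·x² - 653/28·x³.
With x = 3/4: s(3/4) = 11737/1792.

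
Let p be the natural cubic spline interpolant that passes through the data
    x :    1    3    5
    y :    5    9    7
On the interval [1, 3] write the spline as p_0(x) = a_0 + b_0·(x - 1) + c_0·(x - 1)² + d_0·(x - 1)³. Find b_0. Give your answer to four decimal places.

Let M_i = p''(x_i). Step sizes h_i = 2, 2; slopes of the chords Δ_i = (y_(i+1) - y_i)/h_i = 2, -1.
  2·M_0 + 8·M_1 + 2·M_2 = 6(Δ_1 - Δ_0) = -18
Natural end conditions: M_0 = M_2 = 0.
Forward elimination and back-substitution give M_0 = 0, M_1 = -9/4, M_2 = 0.
On [1, 3], with p_0(x) = a_0 + b_0·(x - 1) + c_0·(x - 1)² + d_0·(x - 1)³: c_0 = M_0/2 = 0, d_0 = (M_1 - M_0)/(6h_0) = -3/16, b_0 = Δ_0 - h_0(2M_0 + M_1)/6 = 11/4.

2.7500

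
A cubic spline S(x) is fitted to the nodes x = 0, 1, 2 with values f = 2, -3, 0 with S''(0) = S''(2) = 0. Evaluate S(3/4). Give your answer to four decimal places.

-2.4063

Let σ_i = S''(x_i). Step sizes h_i = 1, 1; slopes of the chords Δ_i = (y_(i+1) - y_i)/h_i = -5, 3.
  1·σ_0 + 4·σ_1 + 1·σ_2 = 6(Δ_1 - Δ_0) = 48
Natural end conditions: σ_0 = σ_2 = 0.
Forward elimination and back-substitution give σ_0 = 0, σ_1 = 12, σ_2 = 0.
On [0, 1], S(x) = 2 - 7·x + 0·x² + 2·x³.
With x = 3/4: S(3/4) = -77/32.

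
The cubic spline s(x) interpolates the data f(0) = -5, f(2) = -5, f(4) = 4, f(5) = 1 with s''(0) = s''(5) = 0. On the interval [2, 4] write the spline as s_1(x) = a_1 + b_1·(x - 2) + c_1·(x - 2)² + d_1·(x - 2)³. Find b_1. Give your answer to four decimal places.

3.8182

With M_i denoting the second derivative at x_i, h_i = 2, 2, 1, and Δ_i = (y_(i+1) − y_i)/h_i = 0, 9/2, -3:
  2·M_0 + 8·M_1 + 2·M_2 = 6(Δ_1 - Δ_0) = 27
  2·M_1 + 6·M_2 + 1·M_3 = 6(Δ_2 - Δ_1) = -45
Natural end conditions: M_0 = M_3 = 0.
Solving: M_0 = 0, M_1 = 63/11, M_2 = -207/22, M_3 = 0.
On [2, 4], with s_1(x) = a_1 + b_1·(x - 2) + c_1·(x - 2)² + d_1·(x - 2)³: c_1 = M_1/2 = 63/22, d_1 = (M_2 - M_1)/(6h_1) = -111/88, b_1 = Δ_1 - h_1(2M_1 + M_2)/6 = 42/11.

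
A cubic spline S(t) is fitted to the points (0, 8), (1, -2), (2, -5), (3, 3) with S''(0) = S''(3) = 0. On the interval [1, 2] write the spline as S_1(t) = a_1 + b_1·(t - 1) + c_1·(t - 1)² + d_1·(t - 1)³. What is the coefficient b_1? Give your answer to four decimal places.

-7.7333

Let σ_i = S''(x_i). Step sizes h_i = 1, 1, 1; slopes of the chords Δ_i = (y_(i+1) - y_i)/h_i = -10, -3, 8.
  1·σ_0 + 4·σ_1 + 1·σ_2 = 6(Δ_1 - Δ_0) = 42
  1·σ_1 + 4·σ_2 + 1·σ_3 = 6(Δ_2 - Δ_1) = 66
Natural end conditions: σ_0 = σ_3 = 0.
Solving: σ_0 = 0, σ_1 = 34/5, σ_2 = 74/5, σ_3 = 0.
On [1, 2], with S_1(t) = a_1 + b_1·(t - 1) + c_1·(t - 1)² + d_1·(t - 1)³: c_1 = σ_1/2 = 17/5, d_1 = (σ_2 - σ_1)/(6h_1) = 4/3, b_1 = Δ_1 - h_1(2σ_1 + σ_2)/6 = -116/15.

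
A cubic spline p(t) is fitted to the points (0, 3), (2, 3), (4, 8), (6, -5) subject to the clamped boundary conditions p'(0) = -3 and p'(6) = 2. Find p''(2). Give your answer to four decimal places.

Write m_i for p''(x_i). With h_i = 2, 2, 2 and divided differences Δ_i = 0, 5/2, -13/2, the continuity of p' gives the tridiagonal system
  2·m_0 + 8·m_1 + 2·m_2 = 6(Δ_1 - Δ_0) = 15
  2·m_1 + 8·m_2 + 2·m_3 = 6(Δ_2 - Δ_1) = -54
Clamped end conditions give two more equations: 2h_0·m_0 + h_0·m_1 = 6(Δ_0 - p'(0)) = 18 and h_2·m_2 + 2h_2·m_3 = 6(p'(6) - Δ_2) = 51.
Forward elimination and back-substitution give m_0 = 34/15, m_1 = 67/15, m_2 = -379/30, m_3 = 286/15.

4.4667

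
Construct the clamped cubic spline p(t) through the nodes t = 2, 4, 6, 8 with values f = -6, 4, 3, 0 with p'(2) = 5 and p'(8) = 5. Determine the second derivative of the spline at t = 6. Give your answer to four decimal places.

-2.5000

With σ_i denoting the second derivative at x_i, h_i = 2, 2, 2, and Δ_i = (y_(i+1) − y_i)/h_i = 5, -1/2, -3/2:
  2·σ_0 + 8·σ_1 + 2·σ_2 = 6(Δ_1 - Δ_0) = -33
  2·σ_1 + 8·σ_2 + 2·σ_3 = 6(Δ_2 - Δ_1) = -6
Clamped end conditions give two more equations: 2h_0·σ_0 + h_0·σ_1 = 6(Δ_0 - p'(2)) = 0 and h_2·σ_2 + 2h_2·σ_3 = 6(p'(8) - Δ_2) = 39.
Solving: σ_0 = 2, σ_1 = -4, σ_2 = -5/2, σ_3 = 11.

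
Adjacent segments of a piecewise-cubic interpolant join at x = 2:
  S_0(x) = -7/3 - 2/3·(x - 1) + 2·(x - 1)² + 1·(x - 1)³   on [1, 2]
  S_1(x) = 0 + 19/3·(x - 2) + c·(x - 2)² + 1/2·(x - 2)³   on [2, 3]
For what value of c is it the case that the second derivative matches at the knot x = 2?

S_0''(x) = 4 + 6·(x - 1), so S_0''(2) = 10. On the right, S_1''(2) = 2c, so c = 5.

5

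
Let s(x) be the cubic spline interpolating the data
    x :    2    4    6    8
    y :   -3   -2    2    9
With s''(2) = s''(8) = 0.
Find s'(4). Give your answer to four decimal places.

1.1000

Put M_i = s'' at the i-th knot. Here h = (2, 2, 2) and Δ = (1/2, 2, 7/2), so the interior equations h_(i-1)·M_(i-1) + 2(h_(i-1)+h_i)·M_i + h_i·M_(i+1) = 6(Δ_i − Δ_(i-1)) read
  2·M_0 + 8·M_1 + 2·M_2 = 6(Δ_1 - Δ_0) = 9
  2·M_1 + 8·M_2 + 2·M_3 = 6(Δ_2 - Δ_1) = 9
Natural end conditions: M_0 = M_3 = 0.
Solving: M_0 = 0, M_1 = 9/10, M_2 = 9/10, M_3 = 0.
On [4, 6], s'(x) = b_1 + 2c_1·(x - 4) + 3d_1·(x - 4)² with b_1 = Δ_1 - h_1(2M_1 + M_2)/6 = 11/10, c_1 = M_1/2 = 9/20, d_1 = (M_2 - M_1)/(6h_1) = 0. So s'(4) = 11/10.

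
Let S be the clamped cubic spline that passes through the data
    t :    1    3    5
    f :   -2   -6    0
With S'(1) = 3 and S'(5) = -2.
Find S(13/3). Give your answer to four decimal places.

-0.8889

Write M_i for S''(x_i). With h_i = 2, 2 and divided differences Δ_i = -2, 3, the continuity of S' gives the tridiagonal system
  2·M_0 + 8·M_1 + 2·M_2 = 6(Δ_1 - Δ_0) = 30
Clamped end conditions give two more equations: 2h_0·M_0 + h_0·M_1 = 6(Δ_0 - S'(1)) = -30 and h_1·M_1 + 2h_1·M_2 = 6(S'(5) - Δ_1) = -30.
Forward elimination and back-substitution give M_0 = -25/2, M_1 = 10, M_2 = -25/2.
On [3, 5], S(t) = -6 + 1/2·(t - 3) + 5·(t - 3)² - 15/8·(t - 3)³.
With (t - 3) = 4/3: S(13/3) = -8/9.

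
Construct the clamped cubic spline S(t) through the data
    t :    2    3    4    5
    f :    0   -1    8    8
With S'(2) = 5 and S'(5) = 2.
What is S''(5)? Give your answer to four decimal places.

Let m_i = S''(x_i). Step sizes h_i = 1, 1, 1; slopes of the chords Δ_i = (y_(i+1) - y_i)/h_i = -1, 9, 0.
  1·m_0 + 4·m_1 + 1·m_2 = 6(Δ_1 - Δ_0) = 60
  1·m_1 + 4·m_2 + 1·m_3 = 6(Δ_2 - Δ_1) = -54
Clamped end conditions give two more equations: 2h_0·m_0 + h_0·m_1 = 6(Δ_0 - S'(2)) = -36 and h_2·m_2 + 2h_2·m_3 = 6(S'(5) - Δ_2) = 12.
Solving the tridiagonal system: m_0 = -164/5, m_1 = 148/5, m_2 = -128/5, m_3 = 94/5.

18.8000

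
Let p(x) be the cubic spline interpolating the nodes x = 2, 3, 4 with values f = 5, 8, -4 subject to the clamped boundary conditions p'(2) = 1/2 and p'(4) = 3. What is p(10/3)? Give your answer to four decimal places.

Put M_i = p'' at the i-th knot. Here h = (1, 1) and Δ = (3, -12), so the interior equations h_(i-1)·M_(i-1) + 2(h_(i-1)+h_i)·M_i + h_i·M_(i+1) = 6(Δ_i − Δ_(i-1)) read
  1·M_0 + 4·M_1 + 1·M_2 = 6(Δ_1 - Δ_0) = -90
Clamped end conditions give two more equations: 2h_0·M_0 + h_0·M_1 = 6(Δ_0 - p'(2)) = 15 and h_1·M_1 + 2h_1·M_2 = 6(p'(4) - Δ_1) = 90.
Solving: M_0 = 125/4, M_1 = -95/2, M_2 = 275/4.
On [3, 4], p(x) = 8 - 61/8·(x - 3) - 95/4·(x - 3)² + 155/8·(x - 3)³.
With (x - 3) = 1/3: p(10/3) = 191/54.

3.5370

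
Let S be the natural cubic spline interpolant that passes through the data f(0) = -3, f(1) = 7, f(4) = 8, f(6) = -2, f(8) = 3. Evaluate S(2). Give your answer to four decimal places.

11.9672

With M_i denoting the second derivative at x_i, h_i = 1, 3, 2, 2, and Δ_i = (y_(i+1) − y_i)/h_i = 10, 1/3, -5, 5/2:
  1·M_0 + 8·M_1 + 3·M_2 = 6(Δ_1 - Δ_0) = -58
  3·M_1 + 10·M_2 + 2·M_3 = 6(Δ_2 - Δ_1) = -32
  2·M_2 + 8·M_3 + 2·M_4 = 6(Δ_3 - Δ_2) = 45
Natural end conditions: M_0 = M_4 = 0.
Forward elimination and back-substitution give M_0 = 0, M_1 = -1685/268, M_2 = -172/67, M_3 = 3359/536, M_4 = 0.
On [1, 4], S(t) = 7 + 6355/804·(t - 1) - 1685/536·(t - 1)² + 997/4824·(t - 1)³.
With (t - 1) = 1: S(2) = 28865/2412.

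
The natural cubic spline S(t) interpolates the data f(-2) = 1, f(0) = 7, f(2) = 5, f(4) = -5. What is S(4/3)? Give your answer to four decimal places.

6.7333

Write σ_i for S''(x_i). With h_i = 2, 2, 2 and divided differences Δ_i = 3, -1, -5, the continuity of S' gives the tridiagonal system
  2·σ_0 + 8·σ_1 + 2·σ_2 = 6(Δ_1 - Δ_0) = -24
  2·σ_1 + 8·σ_2 + 2·σ_3 = 6(Δ_2 - Δ_1) = -24
Natural end conditions: σ_0 = σ_3 = 0.
Hence σ_0 = 0, σ_1 = -12/5, σ_2 = -12/5, σ_3 = 0.
On [0, 2], S(t) = 7 + 7/5·t - 6/5·t² + 0·t³.
With t = 4/3: S(4/3) = 101/15.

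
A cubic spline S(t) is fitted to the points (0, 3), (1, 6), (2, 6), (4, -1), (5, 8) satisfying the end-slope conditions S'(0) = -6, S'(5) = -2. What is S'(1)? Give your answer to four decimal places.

4.9648

With m_i denoting the second derivative at x_i, h_i = 1, 1, 2, 1, and Δ_i = (y_(i+1) − y_i)/h_i = 3, 0, -7/2, 9:
  1·m_0 + 4·m_1 + 1·m_2 = 6(Δ_1 - Δ_0) = -18
  1·m_1 + 6·m_2 + 2·m_3 = 6(Δ_2 - Δ_1) = -21
  2·m_2 + 6·m_3 + 1·m_4 = 6(Δ_3 - Δ_2) = 75
Clamped end conditions give two more equations: 2h_0·m_0 + h_0·m_1 = 6(Δ_0 - S'(0)) = 54 and h_3·m_3 + 2h_3·m_4 = 6(S'(5) - Δ_3) = -66.
Hence m_0 = 4105/128, m_1 = -649/64, m_2 = -1217/128, m_3 = 739/32, m_4 = -2851/64.
On [1, 2], S'(t) = b_1 + 2c_1·(t - 1) + 3d_1·(t - 1)² with b_1 = Δ_1 - h_1(2m_1 + m_2)/6 = 1271/256, c_1 = m_1/2 = -649/128, d_1 = (m_2 - m_1)/(6h_1) = 27/256. So S'(1) = 1271/256.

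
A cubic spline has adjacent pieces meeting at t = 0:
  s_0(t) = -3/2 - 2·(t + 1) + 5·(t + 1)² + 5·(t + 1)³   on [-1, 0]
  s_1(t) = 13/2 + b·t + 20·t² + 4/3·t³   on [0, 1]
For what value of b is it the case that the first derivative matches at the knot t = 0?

23

s_0'(t) = -2 + 10·(t + 1) + 15·(t + 1)², so s_0'(0) = 23. On the right, s_1'(0) = b, so b = 23.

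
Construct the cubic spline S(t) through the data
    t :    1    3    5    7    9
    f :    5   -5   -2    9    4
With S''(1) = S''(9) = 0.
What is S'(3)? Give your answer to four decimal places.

With m_i denoting the second derivative at x_i, h_i = 2, 2, 2, 2, and Δ_i = (y_(i+1) − y_i)/h_i = -5, 3/2, 11/2, -5/2:
  2·m_0 + 8·m_1 + 2·m_2 = 6(Δ_1 - Δ_0) = 39
  2·m_1 + 8·m_2 + 2·m_3 = 6(Δ_2 - Δ_1) = 24
  2·m_2 + 8·m_3 + 2·m_4 = 6(Δ_3 - Δ_2) = -48
Natural end conditions: m_0 = m_4 = 0.
Forward elimination and back-substitution give m_0 = 0, m_1 = 63/16, m_2 = 15/4, m_3 = -111/16, m_4 = 0.
On [3, 5], S'(t) = b_1 + 2c_1·(t - 3) + 3d_1·(t - 3)² with b_1 = Δ_1 - h_1(2m_1 + m_2)/6 = -19/8, c_1 = m_1/2 = 63/32, d_1 = (m_2 - m_1)/(6h_1) = -1/64. So S'(3) = -19/8.

-2.3750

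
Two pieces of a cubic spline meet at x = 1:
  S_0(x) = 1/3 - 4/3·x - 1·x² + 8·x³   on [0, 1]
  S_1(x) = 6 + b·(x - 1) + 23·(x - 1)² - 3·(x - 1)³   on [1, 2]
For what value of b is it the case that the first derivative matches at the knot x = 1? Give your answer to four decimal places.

S_0'(x) = -4/3 - 2·x + 24·x², so S_0'(1) = 62/3. On the right, S_1'(1) = b, so b = 62/3.

20.6667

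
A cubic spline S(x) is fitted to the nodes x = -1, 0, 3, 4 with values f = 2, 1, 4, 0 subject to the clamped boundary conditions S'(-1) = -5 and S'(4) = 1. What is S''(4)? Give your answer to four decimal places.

18.5714

Let σ_i = S''(x_i). Step sizes h_i = 1, 3, 1; slopes of the chords Δ_i = (y_(i+1) - y_i)/h_i = -1, 1, -4.
  1·σ_0 + 8·σ_1 + 3·σ_2 = 6(Δ_1 - Δ_0) = 12
  3·σ_1 + 8·σ_2 + 1·σ_3 = 6(Δ_2 - Δ_1) = -30
Clamped end conditions give two more equations: 2h_0·σ_0 + h_0·σ_1 = 6(Δ_0 - S'(-1)) = 24 and h_2·σ_2 + 2h_2·σ_3 = 6(S'(4) - Δ_2) = 30.
Forward elimination and back-substitution give σ_0 = 74/7, σ_1 = 20/7, σ_2 = -50/7, σ_3 = 130/7.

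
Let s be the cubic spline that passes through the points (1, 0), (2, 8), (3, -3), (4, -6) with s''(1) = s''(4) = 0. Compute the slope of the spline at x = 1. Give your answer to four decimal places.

Write M_i for s''(x_i). With h_i = 1, 1, 1 and divided differences Δ_i = 8, -11, -3, the continuity of s' gives the tridiagonal system
  1·M_0 + 4·M_1 + 1·M_2 = 6(Δ_1 - Δ_0) = -114
  1·M_1 + 4·M_2 + 1·M_3 = 6(Δ_2 - Δ_1) = 48
Natural end conditions: M_0 = M_3 = 0.
Hence M_0 = 0, M_1 = -168/5, M_2 = 102/5, M_3 = 0.
On [1, 2], s'(x) = b_0 + 2c_0·(x - 1) + 3d_0·(x - 1)² with b_0 = Δ_0 - h_0(2M_0 + M_1)/6 = 68/5, c_0 = M_0/2 = 0, d_0 = (M_1 - M_0)/(6h_0) = -28/5. So s'(1) = 68/5.

13.6000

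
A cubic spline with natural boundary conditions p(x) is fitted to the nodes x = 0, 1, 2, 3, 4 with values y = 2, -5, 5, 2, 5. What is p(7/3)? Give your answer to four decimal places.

Let M_i = p''(x_i). Step sizes h_i = 1, 1, 1, 1; slopes of the chords Δ_i = (y_(i+1) - y_i)/h_i = -7, 10, -3, 3.
  1·M_0 + 4·M_1 + 1·M_2 = 6(Δ_1 - Δ_0) = 102
  1·M_1 + 4·M_2 + 1·M_3 = 6(Δ_2 - Δ_1) = -78
  1·M_2 + 4·M_3 + 1·M_4 = 6(Δ_3 - Δ_2) = 36
Natural end conditions: M_0 = M_4 = 0.
Hence M_0 = 0, M_1 = 939/28, M_2 = -225/7, M_3 = 477/28, M_4 = 0.
On [2, 3], p(x) = 5 + 39/8·(x - 2) - 225/14·(x - 2)² + 459/56·(x - 2)³.
With (x - 2) = 1/3: p(7/3) = 36/7.

5.1429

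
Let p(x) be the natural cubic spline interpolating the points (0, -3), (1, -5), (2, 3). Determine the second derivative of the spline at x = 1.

Write M_i for p''(x_i). With h_i = 1, 1 and divided differences Δ_i = -2, 8, the continuity of p' gives the tridiagonal system
  1·M_0 + 4·M_1 + 1·M_2 = 6(Δ_1 - Δ_0) = 60
Natural end conditions: M_0 = M_2 = 0.
Solving the tridiagonal system: M_0 = 0, M_1 = 15, M_2 = 0.

15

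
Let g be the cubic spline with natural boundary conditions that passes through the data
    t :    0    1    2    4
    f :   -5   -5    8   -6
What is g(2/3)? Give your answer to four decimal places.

With M_i denoting the second derivative at x_i, h_i = 1, 1, 2, and Δ_i = (y_(i+1) − y_i)/h_i = 0, 13, -7:
  1·M_0 + 4·M_1 + 1·M_2 = 6(Δ_1 - Δ_0) = 78
  1·M_1 + 6·M_2 + 2·M_3 = 6(Δ_2 - Δ_1) = -120
Natural end conditions: M_0 = M_3 = 0.
Forward elimination and back-substitution give M_0 = 0, M_1 = 588/23, M_2 = -558/23, M_3 = 0.
On [0, 1], g(t) = -5 - 98/23·t + 0·t² + 98/23·t³.
With t = 2/3: g(2/3) = -4085/621.

-6.5781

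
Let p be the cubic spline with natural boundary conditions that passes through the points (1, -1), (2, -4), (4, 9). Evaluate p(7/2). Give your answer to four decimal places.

4.2656

With m_i denoting the second derivative at x_i, h_i = 1, 2, and Δ_i = (y_(i+1) − y_i)/h_i = -3, 13/2:
  1·m_0 + 6·m_1 + 2·m_2 = 6(Δ_1 - Δ_0) = 57
Natural end conditions: m_0 = m_2 = 0.
Hence m_0 = 0, m_1 = 19/2, m_2 = 0.
On [2, 4], p(x) = -4 + 1/6·(x - 2) + 19/4·(x - 2)² - 19/24·(x - 2)³.
With (x - 2) = 3/2: p(7/2) = 273/64.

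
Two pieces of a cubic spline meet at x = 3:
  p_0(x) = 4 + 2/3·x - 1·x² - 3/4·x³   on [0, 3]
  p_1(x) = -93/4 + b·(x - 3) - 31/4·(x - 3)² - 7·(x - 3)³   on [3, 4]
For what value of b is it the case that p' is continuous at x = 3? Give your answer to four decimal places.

p_0'(x) = 2/3 - 2·x - 9/4·x², so p_0'(3) = -307/12. On the right, p_1'(3) = b, so b = -307/12.

-25.5833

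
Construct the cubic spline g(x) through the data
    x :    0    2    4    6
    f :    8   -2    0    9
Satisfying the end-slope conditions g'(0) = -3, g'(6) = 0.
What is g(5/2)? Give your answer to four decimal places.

-3.1406

Put m_i = g'' at the i-th knot. Here h = (2, 2, 2) and Δ = (-5, 1, 9/2), so the interior equations h_(i-1)·m_(i-1) + 2(h_(i-1)+h_i)·m_i + h_i·m_(i+1) = 6(Δ_i − Δ_(i-1)) read
  2·m_0 + 8·m_1 + 2·m_2 = 6(Δ_1 - Δ_0) = 36
  2·m_1 + 8·m_2 + 2·m_3 = 6(Δ_2 - Δ_1) = 21
Clamped end conditions give two more equations: 2h_0·m_0 + h_0·m_1 = 6(Δ_0 - g'(0)) = -12 and h_2·m_2 + 2h_2·m_3 = 6(g'(6) - Δ_2) = -27.
Hence m_0 = -11/2, m_1 = 5, m_2 = 7/2, m_3 = -17/2.
On [2, 4], g(x) = -2 - 7/2·(x - 2) + 5/2·(x - 2)² - 1/8·(x - 2)³.
With (x - 2) = 1/2: g(5/2) = -201/64.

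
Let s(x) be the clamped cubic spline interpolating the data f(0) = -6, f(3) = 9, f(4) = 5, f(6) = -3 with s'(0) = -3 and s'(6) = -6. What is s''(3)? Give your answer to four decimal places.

Let M_i = s''(x_i). Step sizes h_i = 3, 1, 2; slopes of the chords Δ_i = (y_(i+1) - y_i)/h_i = 5, -4, -4.
  3·M_0 + 8·M_1 + 1·M_2 = 6(Δ_1 - Δ_0) = -54
  1·M_1 + 6·M_2 + 2·M_3 = 6(Δ_2 - Δ_1) = 0
Clamped end conditions give two more equations: 2h_0·M_0 + h_0·M_1 = 6(Δ_0 - s'(0)) = 48 and h_2·M_2 + 2h_2·M_3 = 6(s'(6) - Δ_2) = -12.
Solving: M_0 = 100/7, M_1 = -88/7, M_2 = 26/7, M_3 = -34/7.

-12.5714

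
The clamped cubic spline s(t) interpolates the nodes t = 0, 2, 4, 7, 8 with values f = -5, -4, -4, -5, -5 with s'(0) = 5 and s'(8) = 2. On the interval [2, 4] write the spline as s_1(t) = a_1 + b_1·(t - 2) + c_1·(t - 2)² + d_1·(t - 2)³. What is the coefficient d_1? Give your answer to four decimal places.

Write m_i for s''(x_i). With h_i = 2, 2, 3, 1 and divided differences Δ_i = 1/2, 0, -1/3, 0, the continuity of s' gives the tridiagonal system
  2·m_0 + 8·m_1 + 2·m_2 = 6(Δ_1 - Δ_0) = -3
  2·m_1 + 10·m_2 + 3·m_3 = 6(Δ_2 - Δ_1) = -2
  3·m_2 + 8·m_3 + 1·m_4 = 6(Δ_3 - Δ_2) = 2
Clamped end conditions give two more equations: 2h_0·m_0 + h_0·m_1 = 6(Δ_0 - s'(0)) = -27 and h_3·m_3 + 2h_3·m_4 = 6(s'(8) - Δ_3) = 12.
Forward elimination and back-substitution give m_0 = -2177/288, m_1 = 233/144, m_2 = -119/288, m_3 = -53/144, m_4 = 1781/288.
On [2, 4], with s_1(t) = a_1 + b_1·(t - 2) + c_1·(t - 2)² + d_1·(t - 2)³: c_1 = m_1/2 = 233/288, d_1 = (m_2 - m_1)/(6h_1) = -65/384, b_1 = Δ_1 - h_1(2m_1 + m_2)/6 = -271/288.

-0.1693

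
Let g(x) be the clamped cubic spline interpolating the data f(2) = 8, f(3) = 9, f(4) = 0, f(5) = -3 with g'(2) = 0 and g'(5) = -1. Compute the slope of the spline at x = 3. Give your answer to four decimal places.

With σ_i denoting the second derivative at x_i, h_i = 1, 1, 1, and Δ_i = (y_(i+1) − y_i)/h_i = 1, -9, -3:
  1·σ_0 + 4·σ_1 + 1·σ_2 = 6(Δ_1 - Δ_0) = -60
  1·σ_1 + 4·σ_2 + 1·σ_3 = 6(Δ_2 - Δ_1) = 36
Clamped end conditions give two more equations: 2h_0·σ_0 + h_0·σ_1 = 6(Δ_0 - g'(2)) = 6 and h_2·σ_2 + 2h_2·σ_3 = 6(g'(5) - Δ_2) = 12.
Solving: σ_0 = 212/15, σ_1 = -334/15, σ_2 = 224/15, σ_3 = -22/15.
On [3, 4], g'(x) = b_1 + 2c_1·(x - 3) + 3d_1·(x - 3)² with b_1 = Δ_1 - h_1(2σ_1 + σ_2)/6 = -61/15, c_1 = σ_1/2 = -167/15, d_1 = (σ_2 - σ_1)/(6h_1) = 31/5. So g'(3) = -61/15.

-4.0667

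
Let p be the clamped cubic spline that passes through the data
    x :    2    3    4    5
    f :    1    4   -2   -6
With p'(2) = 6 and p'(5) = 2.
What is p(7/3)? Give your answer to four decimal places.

2.8049

Write σ_i for p''(x_i). With h_i = 1, 1, 1 and divided differences Δ_i = 3, -6, -4, the continuity of p' gives the tridiagonal system
  1·σ_0 + 4·σ_1 + 1·σ_2 = 6(Δ_1 - Δ_0) = -54
  1·σ_1 + 4·σ_2 + 1·σ_3 = 6(Δ_2 - Δ_1) = 12
Clamped end conditions give two more equations: 2h_0·σ_0 + h_0·σ_1 = 6(Δ_0 - p'(2)) = -18 and h_2·σ_2 + 2h_2·σ_3 = 6(p'(5) - Δ_2) = 36.
Hence σ_0 = -34/15, σ_1 = -202/15, σ_2 = 32/15, σ_3 = 254/15.
On [2, 3], p(x) = 1 + 6·(x - 2) - 17/15·(x - 2)² - 28/15·(x - 2)³.
With (x - 2) = 1/3: p(7/3) = 1136/405.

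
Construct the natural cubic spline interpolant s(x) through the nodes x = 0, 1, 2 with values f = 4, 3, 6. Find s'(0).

Let σ_i = s''(x_i). Step sizes h_i = 1, 1; slopes of the chords Δ_i = (y_(i+1) - y_i)/h_i = -1, 3.
  1·σ_0 + 4·σ_1 + 1·σ_2 = 6(Δ_1 - Δ_0) = 24
Natural end conditions: σ_0 = σ_2 = 0.
Solving the tridiagonal system: σ_0 = 0, σ_1 = 6, σ_2 = 0.
On [0, 1], s'(x) = b_0 + 2c_0·x + 3d_0·x² with b_0 = Δ_0 - h_0(2σ_0 + σ_1)/6 = -2, c_0 = σ_0/2 = 0, d_0 = (σ_1 - σ_0)/(6h_0) = 1. So s'(0) = -2.

-2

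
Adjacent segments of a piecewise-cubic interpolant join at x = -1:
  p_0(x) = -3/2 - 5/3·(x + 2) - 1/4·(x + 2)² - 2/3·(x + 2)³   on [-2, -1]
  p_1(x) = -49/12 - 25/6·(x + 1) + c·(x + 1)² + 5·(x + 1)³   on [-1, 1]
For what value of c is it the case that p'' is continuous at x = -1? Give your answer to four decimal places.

-2.2500

p_0''(x) = -1/2 - 4·(x + 2), so p_0''(-1) = -9/2. On the right, p_1''(-1) = 2c, so c = -9/4.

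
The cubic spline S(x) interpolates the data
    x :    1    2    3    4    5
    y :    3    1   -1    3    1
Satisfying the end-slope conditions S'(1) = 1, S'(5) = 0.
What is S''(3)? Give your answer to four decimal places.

Write M_i for S''(x_i). With h_i = 1, 1, 1, 1 and divided differences Δ_i = -2, -2, 4, -2, the continuity of S' gives the tridiagonal system
  1·M_0 + 4·M_1 + 1·M_2 = 6(Δ_1 - Δ_0) = 0
  1·M_1 + 4·M_2 + 1·M_3 = 6(Δ_2 - Δ_1) = 36
  1·M_2 + 4·M_3 + 1·M_4 = 6(Δ_3 - Δ_2) = -36
Clamped end conditions give two more equations: 2h_0·M_0 + h_0·M_1 = 6(Δ_0 - S'(1)) = -18 and h_3·M_3 + 2h_3·M_4 = 6(S'(5) - Δ_3) = 12.
Solving: M_0 = -235/28, M_1 = -17/14, M_2 = 53/4, M_3 = -221/14, M_4 = 389/28.

13.2500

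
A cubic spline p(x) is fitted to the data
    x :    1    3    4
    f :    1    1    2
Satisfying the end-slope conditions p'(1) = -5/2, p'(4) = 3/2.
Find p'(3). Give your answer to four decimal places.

Put M_i = p'' at the i-th knot. Here h = (2, 1) and Δ = (0, 1), so the interior equations h_(i-1)·M_(i-1) + 2(h_(i-1)+h_i)·M_i + h_i·M_(i+1) = 6(Δ_i − Δ_(i-1)) read
  2·M_0 + 6·M_1 + 1·M_2 = 6(Δ_1 - Δ_0) = 6
Clamped end conditions give two more equations: 2h_0·M_0 + h_0·M_1 = 6(Δ_0 - p'(1)) = 15 and h_1·M_1 + 2h_1·M_2 = 6(p'(4) - Δ_1) = 3.
Solving the tridiagonal system: M_0 = 49/12, M_1 = -2/3, M_2 = 11/6.
On [3, 4], p'(x) = b_1 + 2c_1·(x - 3) + 3d_1·(x - 3)² with b_1 = Δ_1 - h_1(2M_1 + M_2)/6 = 11/12, c_1 = M_1/2 = -1/3, d_1 = (M_2 - M_1)/(6h_1) = 5/12. So p'(3) = 11/12.

0.9167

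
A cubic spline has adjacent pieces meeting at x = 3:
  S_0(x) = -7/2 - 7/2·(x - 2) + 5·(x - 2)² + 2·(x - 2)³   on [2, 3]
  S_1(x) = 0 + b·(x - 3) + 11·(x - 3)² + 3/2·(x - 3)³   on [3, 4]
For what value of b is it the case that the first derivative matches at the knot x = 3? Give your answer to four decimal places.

12.5000

S_0'(x) = -7/2 + 10·(x - 2) + 6·(x - 2)², so S_0'(3) = 25/2. On the right, S_1'(3) = b, so b = 25/2.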